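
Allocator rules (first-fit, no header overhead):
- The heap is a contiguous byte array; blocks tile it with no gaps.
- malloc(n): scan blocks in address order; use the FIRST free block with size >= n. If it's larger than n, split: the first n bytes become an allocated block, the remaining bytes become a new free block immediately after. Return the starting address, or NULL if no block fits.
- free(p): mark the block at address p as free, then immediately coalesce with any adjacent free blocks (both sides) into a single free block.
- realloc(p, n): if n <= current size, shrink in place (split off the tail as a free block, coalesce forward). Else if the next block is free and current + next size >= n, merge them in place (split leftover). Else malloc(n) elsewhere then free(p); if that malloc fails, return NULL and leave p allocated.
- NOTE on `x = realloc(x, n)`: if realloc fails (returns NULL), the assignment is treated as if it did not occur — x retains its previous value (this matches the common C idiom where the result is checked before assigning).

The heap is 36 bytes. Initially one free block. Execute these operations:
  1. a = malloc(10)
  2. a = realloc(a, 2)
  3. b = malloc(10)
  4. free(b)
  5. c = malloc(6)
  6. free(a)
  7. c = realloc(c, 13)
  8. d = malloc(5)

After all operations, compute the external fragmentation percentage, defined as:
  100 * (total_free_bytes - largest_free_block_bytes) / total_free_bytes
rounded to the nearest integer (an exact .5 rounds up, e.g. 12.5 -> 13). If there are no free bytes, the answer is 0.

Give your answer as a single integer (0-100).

Answer: 11

Derivation:
Op 1: a = malloc(10) -> a = 0; heap: [0-9 ALLOC][10-35 FREE]
Op 2: a = realloc(a, 2) -> a = 0; heap: [0-1 ALLOC][2-35 FREE]
Op 3: b = malloc(10) -> b = 2; heap: [0-1 ALLOC][2-11 ALLOC][12-35 FREE]
Op 4: free(b) -> (freed b); heap: [0-1 ALLOC][2-35 FREE]
Op 5: c = malloc(6) -> c = 2; heap: [0-1 ALLOC][2-7 ALLOC][8-35 FREE]
Op 6: free(a) -> (freed a); heap: [0-1 FREE][2-7 ALLOC][8-35 FREE]
Op 7: c = realloc(c, 13) -> c = 2; heap: [0-1 FREE][2-14 ALLOC][15-35 FREE]
Op 8: d = malloc(5) -> d = 15; heap: [0-1 FREE][2-14 ALLOC][15-19 ALLOC][20-35 FREE]
Free blocks: [2 16] total_free=18 largest=16 -> 100*(18-16)/18 = 200/18 ≈ 11.111 -> rounds to 11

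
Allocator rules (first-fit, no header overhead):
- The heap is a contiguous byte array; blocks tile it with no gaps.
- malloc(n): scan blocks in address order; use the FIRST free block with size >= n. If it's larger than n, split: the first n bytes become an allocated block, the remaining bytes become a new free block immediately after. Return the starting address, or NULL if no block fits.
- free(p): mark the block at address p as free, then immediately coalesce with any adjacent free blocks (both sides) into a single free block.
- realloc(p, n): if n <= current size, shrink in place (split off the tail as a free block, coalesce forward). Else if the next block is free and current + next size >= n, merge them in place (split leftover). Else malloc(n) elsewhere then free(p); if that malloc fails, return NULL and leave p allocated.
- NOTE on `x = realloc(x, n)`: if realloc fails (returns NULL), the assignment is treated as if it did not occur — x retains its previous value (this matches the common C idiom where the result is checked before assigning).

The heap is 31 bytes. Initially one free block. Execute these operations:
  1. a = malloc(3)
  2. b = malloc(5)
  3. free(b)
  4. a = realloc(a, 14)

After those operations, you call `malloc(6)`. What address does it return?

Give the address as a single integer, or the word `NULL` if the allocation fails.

Answer: 14

Derivation:
Op 1: a = malloc(3) -> a = 0; heap: [0-2 ALLOC][3-30 FREE]
Op 2: b = malloc(5) -> b = 3; heap: [0-2 ALLOC][3-7 ALLOC][8-30 FREE]
Op 3: free(b) -> (freed b); heap: [0-2 ALLOC][3-30 FREE]
Op 4: a = realloc(a, 14) -> a = 0; heap: [0-13 ALLOC][14-30 FREE]
malloc(6): first-fit scan over [0-13 ALLOC][14-30 FREE] -> 14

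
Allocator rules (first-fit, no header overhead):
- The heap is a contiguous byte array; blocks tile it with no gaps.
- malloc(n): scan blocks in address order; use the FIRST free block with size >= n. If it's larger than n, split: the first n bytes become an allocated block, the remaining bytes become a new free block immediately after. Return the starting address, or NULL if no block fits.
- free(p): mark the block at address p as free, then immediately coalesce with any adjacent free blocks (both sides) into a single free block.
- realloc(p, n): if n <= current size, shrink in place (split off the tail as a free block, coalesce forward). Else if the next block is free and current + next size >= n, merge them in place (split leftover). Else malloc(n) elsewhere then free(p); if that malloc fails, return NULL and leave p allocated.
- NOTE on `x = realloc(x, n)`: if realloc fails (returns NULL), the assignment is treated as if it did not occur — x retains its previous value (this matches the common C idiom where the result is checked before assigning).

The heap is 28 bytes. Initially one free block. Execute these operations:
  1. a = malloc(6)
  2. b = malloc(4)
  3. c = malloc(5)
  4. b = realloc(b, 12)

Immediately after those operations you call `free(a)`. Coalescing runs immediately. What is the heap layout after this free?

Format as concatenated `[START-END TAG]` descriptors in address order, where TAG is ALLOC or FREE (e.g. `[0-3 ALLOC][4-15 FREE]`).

Op 1: a = malloc(6) -> a = 0; heap: [0-5 ALLOC][6-27 FREE]
Op 2: b = malloc(4) -> b = 6; heap: [0-5 ALLOC][6-9 ALLOC][10-27 FREE]
Op 3: c = malloc(5) -> c = 10; heap: [0-5 ALLOC][6-9 ALLOC][10-14 ALLOC][15-27 FREE]
Op 4: b = realloc(b, 12) -> b = 15; heap: [0-5 ALLOC][6-9 FREE][10-14 ALLOC][15-26 ALLOC][27-27 FREE]
free(a): a = 0 -> block [0-5 ALLOC]; mark free, coalesce with adjacent free neighbors -> [0-9 FREE][10-14 ALLOC][15-26 ALLOC][27-27 FREE]

Answer: [0-9 FREE][10-14 ALLOC][15-26 ALLOC][27-27 FREE]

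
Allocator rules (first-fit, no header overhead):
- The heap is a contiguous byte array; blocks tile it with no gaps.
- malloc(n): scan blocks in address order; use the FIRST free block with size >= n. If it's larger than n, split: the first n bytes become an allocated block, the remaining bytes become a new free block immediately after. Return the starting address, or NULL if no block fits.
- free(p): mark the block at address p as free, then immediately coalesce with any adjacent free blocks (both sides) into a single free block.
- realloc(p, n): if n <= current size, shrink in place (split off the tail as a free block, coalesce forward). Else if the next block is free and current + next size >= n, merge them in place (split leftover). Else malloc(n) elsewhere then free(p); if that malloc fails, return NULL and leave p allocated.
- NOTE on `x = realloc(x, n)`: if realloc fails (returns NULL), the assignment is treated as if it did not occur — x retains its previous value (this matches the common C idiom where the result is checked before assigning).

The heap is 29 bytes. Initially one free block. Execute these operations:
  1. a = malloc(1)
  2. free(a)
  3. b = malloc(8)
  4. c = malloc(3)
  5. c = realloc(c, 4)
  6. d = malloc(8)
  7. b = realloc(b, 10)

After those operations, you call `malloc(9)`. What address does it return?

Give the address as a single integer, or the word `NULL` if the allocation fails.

Answer: 20

Derivation:
Op 1: a = malloc(1) -> a = 0; heap: [0-0 ALLOC][1-28 FREE]
Op 2: free(a) -> (freed a); heap: [0-28 FREE]
Op 3: b = malloc(8) -> b = 0; heap: [0-7 ALLOC][8-28 FREE]
Op 4: c = malloc(3) -> c = 8; heap: [0-7 ALLOC][8-10 ALLOC][11-28 FREE]
Op 5: c = realloc(c, 4) -> c = 8; heap: [0-7 ALLOC][8-11 ALLOC][12-28 FREE]
Op 6: d = malloc(8) -> d = 12; heap: [0-7 ALLOC][8-11 ALLOC][12-19 ALLOC][20-28 FREE]
Op 7: b = realloc(b, 10) -> NULL (b unchanged); heap: [0-7 ALLOC][8-11 ALLOC][12-19 ALLOC][20-28 FREE]
malloc(9): first-fit scan over [0-7 ALLOC][8-11 ALLOC][12-19 ALLOC][20-28 FREE] -> 20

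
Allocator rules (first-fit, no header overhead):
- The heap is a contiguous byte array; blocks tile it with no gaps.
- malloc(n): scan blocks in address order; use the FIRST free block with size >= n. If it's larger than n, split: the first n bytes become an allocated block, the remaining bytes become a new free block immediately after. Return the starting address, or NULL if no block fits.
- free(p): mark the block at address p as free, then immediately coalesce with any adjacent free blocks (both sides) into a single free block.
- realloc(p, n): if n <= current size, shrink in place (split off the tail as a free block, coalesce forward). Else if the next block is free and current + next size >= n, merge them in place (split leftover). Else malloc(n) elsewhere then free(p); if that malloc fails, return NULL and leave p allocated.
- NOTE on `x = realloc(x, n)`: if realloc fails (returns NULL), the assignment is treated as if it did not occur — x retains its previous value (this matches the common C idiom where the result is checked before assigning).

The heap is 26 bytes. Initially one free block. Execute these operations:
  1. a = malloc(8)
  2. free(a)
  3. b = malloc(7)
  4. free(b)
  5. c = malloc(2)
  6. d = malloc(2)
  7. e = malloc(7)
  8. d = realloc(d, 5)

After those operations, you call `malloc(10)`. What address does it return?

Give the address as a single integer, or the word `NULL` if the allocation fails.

Op 1: a = malloc(8) -> a = 0; heap: [0-7 ALLOC][8-25 FREE]
Op 2: free(a) -> (freed a); heap: [0-25 FREE]
Op 3: b = malloc(7) -> b = 0; heap: [0-6 ALLOC][7-25 FREE]
Op 4: free(b) -> (freed b); heap: [0-25 FREE]
Op 5: c = malloc(2) -> c = 0; heap: [0-1 ALLOC][2-25 FREE]
Op 6: d = malloc(2) -> d = 2; heap: [0-1 ALLOC][2-3 ALLOC][4-25 FREE]
Op 7: e = malloc(7) -> e = 4; heap: [0-1 ALLOC][2-3 ALLOC][4-10 ALLOC][11-25 FREE]
Op 8: d = realloc(d, 5) -> d = 11; heap: [0-1 ALLOC][2-3 FREE][4-10 ALLOC][11-15 ALLOC][16-25 FREE]
malloc(10): first-fit scan over [0-1 ALLOC][2-3 FREE][4-10 ALLOC][11-15 ALLOC][16-25 FREE] -> 16

Answer: 16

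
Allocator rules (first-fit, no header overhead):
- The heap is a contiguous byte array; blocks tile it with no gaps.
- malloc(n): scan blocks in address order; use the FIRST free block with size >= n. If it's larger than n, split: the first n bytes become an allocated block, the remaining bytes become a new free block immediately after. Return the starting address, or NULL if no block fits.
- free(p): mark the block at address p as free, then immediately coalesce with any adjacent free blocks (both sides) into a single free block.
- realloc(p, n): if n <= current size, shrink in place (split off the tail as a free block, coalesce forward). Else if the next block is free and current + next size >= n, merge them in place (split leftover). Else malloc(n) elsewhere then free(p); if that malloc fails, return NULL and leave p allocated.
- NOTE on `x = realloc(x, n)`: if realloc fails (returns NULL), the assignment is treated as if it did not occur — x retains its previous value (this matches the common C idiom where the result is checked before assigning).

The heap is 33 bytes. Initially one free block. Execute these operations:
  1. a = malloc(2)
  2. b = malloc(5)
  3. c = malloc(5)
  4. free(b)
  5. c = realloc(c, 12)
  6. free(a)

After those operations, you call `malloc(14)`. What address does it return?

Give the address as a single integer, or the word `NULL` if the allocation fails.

Op 1: a = malloc(2) -> a = 0; heap: [0-1 ALLOC][2-32 FREE]
Op 2: b = malloc(5) -> b = 2; heap: [0-1 ALLOC][2-6 ALLOC][7-32 FREE]
Op 3: c = malloc(5) -> c = 7; heap: [0-1 ALLOC][2-6 ALLOC][7-11 ALLOC][12-32 FREE]
Op 4: free(b) -> (freed b); heap: [0-1 ALLOC][2-6 FREE][7-11 ALLOC][12-32 FREE]
Op 5: c = realloc(c, 12) -> c = 7; heap: [0-1 ALLOC][2-6 FREE][7-18 ALLOC][19-32 FREE]
Op 6: free(a) -> (freed a); heap: [0-6 FREE][7-18 ALLOC][19-32 FREE]
malloc(14): first-fit scan over [0-6 FREE][7-18 ALLOC][19-32 FREE] -> 19

Answer: 19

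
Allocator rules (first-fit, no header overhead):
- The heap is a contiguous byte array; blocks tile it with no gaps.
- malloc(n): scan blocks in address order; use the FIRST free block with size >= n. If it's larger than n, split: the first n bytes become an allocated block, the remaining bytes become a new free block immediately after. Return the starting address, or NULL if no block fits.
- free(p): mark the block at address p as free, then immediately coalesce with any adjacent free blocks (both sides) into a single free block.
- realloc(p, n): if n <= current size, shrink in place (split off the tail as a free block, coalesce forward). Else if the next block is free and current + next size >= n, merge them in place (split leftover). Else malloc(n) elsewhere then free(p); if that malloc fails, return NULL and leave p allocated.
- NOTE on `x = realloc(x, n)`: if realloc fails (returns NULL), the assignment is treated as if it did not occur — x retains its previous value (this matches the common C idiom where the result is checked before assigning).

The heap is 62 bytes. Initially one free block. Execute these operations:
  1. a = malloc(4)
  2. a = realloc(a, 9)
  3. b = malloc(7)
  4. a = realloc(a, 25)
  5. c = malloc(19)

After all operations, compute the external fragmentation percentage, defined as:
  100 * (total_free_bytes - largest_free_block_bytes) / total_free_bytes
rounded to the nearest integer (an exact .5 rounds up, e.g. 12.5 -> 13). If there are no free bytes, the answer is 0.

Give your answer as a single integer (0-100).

Answer: 18

Derivation:
Op 1: a = malloc(4) -> a = 0; heap: [0-3 ALLOC][4-61 FREE]
Op 2: a = realloc(a, 9) -> a = 0; heap: [0-8 ALLOC][9-61 FREE]
Op 3: b = malloc(7) -> b = 9; heap: [0-8 ALLOC][9-15 ALLOC][16-61 FREE]
Op 4: a = realloc(a, 25) -> a = 16; heap: [0-8 FREE][9-15 ALLOC][16-40 ALLOC][41-61 FREE]
Op 5: c = malloc(19) -> c = 41; heap: [0-8 FREE][9-15 ALLOC][16-40 ALLOC][41-59 ALLOC][60-61 FREE]
Free blocks: [9 2] total_free=11 largest=9 -> 100*(11-9)/11 = 200/11 ≈ 18.182 -> rounds to 18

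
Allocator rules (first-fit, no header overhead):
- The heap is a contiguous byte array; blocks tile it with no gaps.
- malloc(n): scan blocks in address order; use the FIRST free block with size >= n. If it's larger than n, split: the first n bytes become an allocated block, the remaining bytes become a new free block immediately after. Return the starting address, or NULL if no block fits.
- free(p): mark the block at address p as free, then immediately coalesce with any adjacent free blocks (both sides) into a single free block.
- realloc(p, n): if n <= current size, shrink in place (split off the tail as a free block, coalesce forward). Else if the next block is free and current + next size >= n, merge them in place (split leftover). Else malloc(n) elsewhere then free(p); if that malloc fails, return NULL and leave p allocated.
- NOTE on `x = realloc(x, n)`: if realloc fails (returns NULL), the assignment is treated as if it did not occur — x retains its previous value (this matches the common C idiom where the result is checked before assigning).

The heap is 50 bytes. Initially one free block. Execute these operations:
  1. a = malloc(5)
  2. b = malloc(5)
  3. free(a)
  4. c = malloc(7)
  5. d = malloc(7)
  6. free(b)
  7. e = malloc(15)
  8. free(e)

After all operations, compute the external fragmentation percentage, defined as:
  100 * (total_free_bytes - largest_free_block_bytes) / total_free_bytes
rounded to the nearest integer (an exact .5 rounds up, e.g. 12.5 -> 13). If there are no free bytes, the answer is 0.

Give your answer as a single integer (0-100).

Answer: 28

Derivation:
Op 1: a = malloc(5) -> a = 0; heap: [0-4 ALLOC][5-49 FREE]
Op 2: b = malloc(5) -> b = 5; heap: [0-4 ALLOC][5-9 ALLOC][10-49 FREE]
Op 3: free(a) -> (freed a); heap: [0-4 FREE][5-9 ALLOC][10-49 FREE]
Op 4: c = malloc(7) -> c = 10; heap: [0-4 FREE][5-9 ALLOC][10-16 ALLOC][17-49 FREE]
Op 5: d = malloc(7) -> d = 17; heap: [0-4 FREE][5-9 ALLOC][10-16 ALLOC][17-23 ALLOC][24-49 FREE]
Op 6: free(b) -> (freed b); heap: [0-9 FREE][10-16 ALLOC][17-23 ALLOC][24-49 FREE]
Op 7: e = malloc(15) -> e = 24; heap: [0-9 FREE][10-16 ALLOC][17-23 ALLOC][24-38 ALLOC][39-49 FREE]
Op 8: free(e) -> (freed e); heap: [0-9 FREE][10-16 ALLOC][17-23 ALLOC][24-49 FREE]
Free blocks: [10 26] total_free=36 largest=26 -> 100*(36-26)/36 = 1000/36 ≈ 27.778 -> rounds to 28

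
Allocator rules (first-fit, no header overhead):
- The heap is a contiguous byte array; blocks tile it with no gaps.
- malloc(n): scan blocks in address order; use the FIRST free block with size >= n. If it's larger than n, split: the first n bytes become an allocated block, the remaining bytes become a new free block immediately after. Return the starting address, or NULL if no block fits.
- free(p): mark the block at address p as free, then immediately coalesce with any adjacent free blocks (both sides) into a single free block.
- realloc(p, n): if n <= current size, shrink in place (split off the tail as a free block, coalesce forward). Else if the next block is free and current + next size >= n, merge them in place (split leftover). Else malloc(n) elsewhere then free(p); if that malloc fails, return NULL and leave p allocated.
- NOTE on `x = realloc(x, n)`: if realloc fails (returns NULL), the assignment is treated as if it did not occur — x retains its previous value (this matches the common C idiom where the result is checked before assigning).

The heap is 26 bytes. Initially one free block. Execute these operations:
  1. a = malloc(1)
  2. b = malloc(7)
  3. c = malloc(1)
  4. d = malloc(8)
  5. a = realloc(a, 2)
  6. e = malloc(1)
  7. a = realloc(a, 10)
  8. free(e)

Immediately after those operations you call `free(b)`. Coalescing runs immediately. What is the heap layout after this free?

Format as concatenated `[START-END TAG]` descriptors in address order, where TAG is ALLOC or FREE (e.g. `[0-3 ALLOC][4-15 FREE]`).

Op 1: a = malloc(1) -> a = 0; heap: [0-0 ALLOC][1-25 FREE]
Op 2: b = malloc(7) -> b = 1; heap: [0-0 ALLOC][1-7 ALLOC][8-25 FREE]
Op 3: c = malloc(1) -> c = 8; heap: [0-0 ALLOC][1-7 ALLOC][8-8 ALLOC][9-25 FREE]
Op 4: d = malloc(8) -> d = 9; heap: [0-0 ALLOC][1-7 ALLOC][8-8 ALLOC][9-16 ALLOC][17-25 FREE]
Op 5: a = realloc(a, 2) -> a = 17; heap: [0-0 FREE][1-7 ALLOC][8-8 ALLOC][9-16 ALLOC][17-18 ALLOC][19-25 FREE]
Op 6: e = malloc(1) -> e = 0; heap: [0-0 ALLOC][1-7 ALLOC][8-8 ALLOC][9-16 ALLOC][17-18 ALLOC][19-25 FREE]
Op 7: a = realloc(a, 10) -> NULL (a unchanged); heap: [0-0 ALLOC][1-7 ALLOC][8-8 ALLOC][9-16 ALLOC][17-18 ALLOC][19-25 FREE]
Op 8: free(e) -> (freed e); heap: [0-0 FREE][1-7 ALLOC][8-8 ALLOC][9-16 ALLOC][17-18 ALLOC][19-25 FREE]
free(b): b = 1 -> block [1-7 ALLOC]; mark free, coalesce with adjacent free neighbors -> [0-7 FREE][8-8 ALLOC][9-16 ALLOC][17-18 ALLOC][19-25 FREE]

Answer: [0-7 FREE][8-8 ALLOC][9-16 ALLOC][17-18 ALLOC][19-25 FREE]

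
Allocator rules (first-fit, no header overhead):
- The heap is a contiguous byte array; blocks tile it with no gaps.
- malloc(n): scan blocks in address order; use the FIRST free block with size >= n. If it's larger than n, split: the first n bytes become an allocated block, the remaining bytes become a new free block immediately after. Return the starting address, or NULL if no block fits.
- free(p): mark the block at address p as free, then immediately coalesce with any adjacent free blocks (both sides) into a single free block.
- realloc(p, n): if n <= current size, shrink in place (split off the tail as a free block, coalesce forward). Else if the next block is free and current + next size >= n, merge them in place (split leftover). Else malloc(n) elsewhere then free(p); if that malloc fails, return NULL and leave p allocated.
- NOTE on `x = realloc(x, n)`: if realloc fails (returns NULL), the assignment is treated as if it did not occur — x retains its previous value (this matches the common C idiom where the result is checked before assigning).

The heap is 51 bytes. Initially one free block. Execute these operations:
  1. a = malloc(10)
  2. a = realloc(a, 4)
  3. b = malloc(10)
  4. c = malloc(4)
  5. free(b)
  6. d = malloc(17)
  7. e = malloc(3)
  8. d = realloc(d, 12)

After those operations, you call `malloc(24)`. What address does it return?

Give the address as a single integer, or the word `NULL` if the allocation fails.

Answer: NULL

Derivation:
Op 1: a = malloc(10) -> a = 0; heap: [0-9 ALLOC][10-50 FREE]
Op 2: a = realloc(a, 4) -> a = 0; heap: [0-3 ALLOC][4-50 FREE]
Op 3: b = malloc(10) -> b = 4; heap: [0-3 ALLOC][4-13 ALLOC][14-50 FREE]
Op 4: c = malloc(4) -> c = 14; heap: [0-3 ALLOC][4-13 ALLOC][14-17 ALLOC][18-50 FREE]
Op 5: free(b) -> (freed b); heap: [0-3 ALLOC][4-13 FREE][14-17 ALLOC][18-50 FREE]
Op 6: d = malloc(17) -> d = 18; heap: [0-3 ALLOC][4-13 FREE][14-17 ALLOC][18-34 ALLOC][35-50 FREE]
Op 7: e = malloc(3) -> e = 4; heap: [0-3 ALLOC][4-6 ALLOC][7-13 FREE][14-17 ALLOC][18-34 ALLOC][35-50 FREE]
Op 8: d = realloc(d, 12) -> d = 18; heap: [0-3 ALLOC][4-6 ALLOC][7-13 FREE][14-17 ALLOC][18-29 ALLOC][30-50 FREE]
malloc(24): first-fit scan over [0-3 ALLOC][4-6 ALLOC][7-13 FREE][14-17 ALLOC][18-29 ALLOC][30-50 FREE] -> NULL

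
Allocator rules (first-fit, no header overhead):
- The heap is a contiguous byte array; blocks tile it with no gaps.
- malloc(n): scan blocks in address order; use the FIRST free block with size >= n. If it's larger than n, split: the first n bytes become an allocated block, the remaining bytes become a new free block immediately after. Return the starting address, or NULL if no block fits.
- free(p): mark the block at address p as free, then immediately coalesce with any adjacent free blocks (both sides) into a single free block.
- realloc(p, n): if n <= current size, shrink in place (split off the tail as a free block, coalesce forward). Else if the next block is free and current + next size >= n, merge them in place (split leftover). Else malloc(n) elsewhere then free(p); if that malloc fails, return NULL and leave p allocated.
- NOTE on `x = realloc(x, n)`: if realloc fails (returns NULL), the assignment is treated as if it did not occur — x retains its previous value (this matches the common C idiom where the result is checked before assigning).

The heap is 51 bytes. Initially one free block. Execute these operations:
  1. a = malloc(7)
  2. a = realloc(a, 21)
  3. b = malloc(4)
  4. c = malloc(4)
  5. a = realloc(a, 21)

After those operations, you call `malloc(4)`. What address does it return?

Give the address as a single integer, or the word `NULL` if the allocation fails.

Op 1: a = malloc(7) -> a = 0; heap: [0-6 ALLOC][7-50 FREE]
Op 2: a = realloc(a, 21) -> a = 0; heap: [0-20 ALLOC][21-50 FREE]
Op 3: b = malloc(4) -> b = 21; heap: [0-20 ALLOC][21-24 ALLOC][25-50 FREE]
Op 4: c = malloc(4) -> c = 25; heap: [0-20 ALLOC][21-24 ALLOC][25-28 ALLOC][29-50 FREE]
Op 5: a = realloc(a, 21) -> a = 0; heap: [0-20 ALLOC][21-24 ALLOC][25-28 ALLOC][29-50 FREE]
malloc(4): first-fit scan over [0-20 ALLOC][21-24 ALLOC][25-28 ALLOC][29-50 FREE] -> 29

Answer: 29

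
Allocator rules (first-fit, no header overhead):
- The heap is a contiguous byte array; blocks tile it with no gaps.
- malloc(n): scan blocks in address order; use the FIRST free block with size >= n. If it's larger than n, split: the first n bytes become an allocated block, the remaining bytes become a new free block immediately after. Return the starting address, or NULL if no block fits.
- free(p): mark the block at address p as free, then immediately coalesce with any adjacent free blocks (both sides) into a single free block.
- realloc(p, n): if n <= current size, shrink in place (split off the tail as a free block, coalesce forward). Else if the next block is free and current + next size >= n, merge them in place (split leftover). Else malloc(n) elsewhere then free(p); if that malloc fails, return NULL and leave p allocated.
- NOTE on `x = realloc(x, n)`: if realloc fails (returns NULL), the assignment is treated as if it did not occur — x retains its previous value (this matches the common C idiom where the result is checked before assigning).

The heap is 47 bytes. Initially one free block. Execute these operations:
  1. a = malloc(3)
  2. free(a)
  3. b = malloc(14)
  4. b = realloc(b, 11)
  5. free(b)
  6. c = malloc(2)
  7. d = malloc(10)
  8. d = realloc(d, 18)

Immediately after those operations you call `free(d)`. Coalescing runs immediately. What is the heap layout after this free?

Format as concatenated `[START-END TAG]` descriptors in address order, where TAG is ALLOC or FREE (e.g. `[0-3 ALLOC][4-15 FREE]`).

Answer: [0-1 ALLOC][2-46 FREE]

Derivation:
Op 1: a = malloc(3) -> a = 0; heap: [0-2 ALLOC][3-46 FREE]
Op 2: free(a) -> (freed a); heap: [0-46 FREE]
Op 3: b = malloc(14) -> b = 0; heap: [0-13 ALLOC][14-46 FREE]
Op 4: b = realloc(b, 11) -> b = 0; heap: [0-10 ALLOC][11-46 FREE]
Op 5: free(b) -> (freed b); heap: [0-46 FREE]
Op 6: c = malloc(2) -> c = 0; heap: [0-1 ALLOC][2-46 FREE]
Op 7: d = malloc(10) -> d = 2; heap: [0-1 ALLOC][2-11 ALLOC][12-46 FREE]
Op 8: d = realloc(d, 18) -> d = 2; heap: [0-1 ALLOC][2-19 ALLOC][20-46 FREE]
free(d): d = 2 -> block [2-19 ALLOC]; mark free, coalesce with adjacent free neighbors -> [0-1 ALLOC][2-46 FREE]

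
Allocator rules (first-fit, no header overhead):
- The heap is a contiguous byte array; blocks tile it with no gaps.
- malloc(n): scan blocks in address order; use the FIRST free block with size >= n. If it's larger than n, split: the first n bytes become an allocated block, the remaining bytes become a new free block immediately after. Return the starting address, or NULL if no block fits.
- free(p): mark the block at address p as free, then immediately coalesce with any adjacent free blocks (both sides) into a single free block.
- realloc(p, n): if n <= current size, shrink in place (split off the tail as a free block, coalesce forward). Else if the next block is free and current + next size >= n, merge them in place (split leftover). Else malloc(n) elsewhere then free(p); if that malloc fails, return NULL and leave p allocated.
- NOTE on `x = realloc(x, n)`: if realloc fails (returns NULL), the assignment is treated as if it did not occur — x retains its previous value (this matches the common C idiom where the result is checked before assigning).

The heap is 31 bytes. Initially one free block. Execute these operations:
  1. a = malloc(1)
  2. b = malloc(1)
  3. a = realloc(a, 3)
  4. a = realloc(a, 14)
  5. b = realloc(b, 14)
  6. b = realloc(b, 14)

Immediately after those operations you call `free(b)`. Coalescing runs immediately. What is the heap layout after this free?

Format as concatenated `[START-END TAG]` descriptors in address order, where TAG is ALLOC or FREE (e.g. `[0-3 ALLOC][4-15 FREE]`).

Op 1: a = malloc(1) -> a = 0; heap: [0-0 ALLOC][1-30 FREE]
Op 2: b = malloc(1) -> b = 1; heap: [0-0 ALLOC][1-1 ALLOC][2-30 FREE]
Op 3: a = realloc(a, 3) -> a = 2; heap: [0-0 FREE][1-1 ALLOC][2-4 ALLOC][5-30 FREE]
Op 4: a = realloc(a, 14) -> a = 2; heap: [0-0 FREE][1-1 ALLOC][2-15 ALLOC][16-30 FREE]
Op 5: b = realloc(b, 14) -> b = 16; heap: [0-1 FREE][2-15 ALLOC][16-29 ALLOC][30-30 FREE]
Op 6: b = realloc(b, 14) -> b = 16; heap: [0-1 FREE][2-15 ALLOC][16-29 ALLOC][30-30 FREE]
free(b): b = 16 -> block [16-29 ALLOC]; mark free, coalesce with adjacent free neighbors -> [0-1 FREE][2-15 ALLOC][16-30 FREE]

Answer: [0-1 FREE][2-15 ALLOC][16-30 FREE]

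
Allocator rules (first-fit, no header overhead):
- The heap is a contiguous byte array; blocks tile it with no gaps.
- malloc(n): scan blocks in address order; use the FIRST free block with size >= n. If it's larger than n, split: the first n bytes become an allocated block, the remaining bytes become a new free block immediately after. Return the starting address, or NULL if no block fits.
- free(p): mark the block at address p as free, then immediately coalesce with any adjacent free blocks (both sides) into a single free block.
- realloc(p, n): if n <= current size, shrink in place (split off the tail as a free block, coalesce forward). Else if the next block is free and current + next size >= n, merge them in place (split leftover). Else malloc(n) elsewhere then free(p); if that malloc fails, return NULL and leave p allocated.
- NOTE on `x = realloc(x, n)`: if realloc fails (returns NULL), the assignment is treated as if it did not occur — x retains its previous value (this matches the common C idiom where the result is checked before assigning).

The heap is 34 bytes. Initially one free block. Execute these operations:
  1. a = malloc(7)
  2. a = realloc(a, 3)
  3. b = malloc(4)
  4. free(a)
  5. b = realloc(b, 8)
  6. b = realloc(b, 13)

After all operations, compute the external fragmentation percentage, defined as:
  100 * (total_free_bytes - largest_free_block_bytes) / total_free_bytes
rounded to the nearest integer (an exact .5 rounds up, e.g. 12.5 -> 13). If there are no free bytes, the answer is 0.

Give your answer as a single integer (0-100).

Answer: 14

Derivation:
Op 1: a = malloc(7) -> a = 0; heap: [0-6 ALLOC][7-33 FREE]
Op 2: a = realloc(a, 3) -> a = 0; heap: [0-2 ALLOC][3-33 FREE]
Op 3: b = malloc(4) -> b = 3; heap: [0-2 ALLOC][3-6 ALLOC][7-33 FREE]
Op 4: free(a) -> (freed a); heap: [0-2 FREE][3-6 ALLOC][7-33 FREE]
Op 5: b = realloc(b, 8) -> b = 3; heap: [0-2 FREE][3-10 ALLOC][11-33 FREE]
Op 6: b = realloc(b, 13) -> b = 3; heap: [0-2 FREE][3-15 ALLOC][16-33 FREE]
Free blocks: [3 18] total_free=21 largest=18 -> 100*(21-18)/21 = 300/21 ≈ 14.286 -> rounds to 14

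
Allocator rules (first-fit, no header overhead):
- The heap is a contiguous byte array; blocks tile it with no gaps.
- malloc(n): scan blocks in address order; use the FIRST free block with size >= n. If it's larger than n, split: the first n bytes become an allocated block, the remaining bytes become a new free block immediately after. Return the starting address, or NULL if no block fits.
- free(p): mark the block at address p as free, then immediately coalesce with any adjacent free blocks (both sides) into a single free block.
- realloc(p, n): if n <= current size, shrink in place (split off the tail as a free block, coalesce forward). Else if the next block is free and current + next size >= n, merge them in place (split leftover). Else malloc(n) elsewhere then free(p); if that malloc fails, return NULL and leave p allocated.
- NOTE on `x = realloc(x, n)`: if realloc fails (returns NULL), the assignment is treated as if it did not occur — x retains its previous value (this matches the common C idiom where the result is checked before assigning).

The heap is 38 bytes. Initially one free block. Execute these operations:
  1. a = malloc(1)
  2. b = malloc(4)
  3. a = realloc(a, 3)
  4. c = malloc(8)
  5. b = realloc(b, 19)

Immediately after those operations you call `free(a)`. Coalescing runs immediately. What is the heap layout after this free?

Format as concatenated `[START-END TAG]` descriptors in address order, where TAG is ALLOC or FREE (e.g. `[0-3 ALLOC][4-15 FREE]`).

Op 1: a = malloc(1) -> a = 0; heap: [0-0 ALLOC][1-37 FREE]
Op 2: b = malloc(4) -> b = 1; heap: [0-0 ALLOC][1-4 ALLOC][5-37 FREE]
Op 3: a = realloc(a, 3) -> a = 5; heap: [0-0 FREE][1-4 ALLOC][5-7 ALLOC][8-37 FREE]
Op 4: c = malloc(8) -> c = 8; heap: [0-0 FREE][1-4 ALLOC][5-7 ALLOC][8-15 ALLOC][16-37 FREE]
Op 5: b = realloc(b, 19) -> b = 16; heap: [0-4 FREE][5-7 ALLOC][8-15 ALLOC][16-34 ALLOC][35-37 FREE]
free(a): a = 5 -> block [5-7 ALLOC]; mark free, coalesce with adjacent free neighbors -> [0-7 FREE][8-15 ALLOC][16-34 ALLOC][35-37 FREE]

Answer: [0-7 FREE][8-15 ALLOC][16-34 ALLOC][35-37 FREE]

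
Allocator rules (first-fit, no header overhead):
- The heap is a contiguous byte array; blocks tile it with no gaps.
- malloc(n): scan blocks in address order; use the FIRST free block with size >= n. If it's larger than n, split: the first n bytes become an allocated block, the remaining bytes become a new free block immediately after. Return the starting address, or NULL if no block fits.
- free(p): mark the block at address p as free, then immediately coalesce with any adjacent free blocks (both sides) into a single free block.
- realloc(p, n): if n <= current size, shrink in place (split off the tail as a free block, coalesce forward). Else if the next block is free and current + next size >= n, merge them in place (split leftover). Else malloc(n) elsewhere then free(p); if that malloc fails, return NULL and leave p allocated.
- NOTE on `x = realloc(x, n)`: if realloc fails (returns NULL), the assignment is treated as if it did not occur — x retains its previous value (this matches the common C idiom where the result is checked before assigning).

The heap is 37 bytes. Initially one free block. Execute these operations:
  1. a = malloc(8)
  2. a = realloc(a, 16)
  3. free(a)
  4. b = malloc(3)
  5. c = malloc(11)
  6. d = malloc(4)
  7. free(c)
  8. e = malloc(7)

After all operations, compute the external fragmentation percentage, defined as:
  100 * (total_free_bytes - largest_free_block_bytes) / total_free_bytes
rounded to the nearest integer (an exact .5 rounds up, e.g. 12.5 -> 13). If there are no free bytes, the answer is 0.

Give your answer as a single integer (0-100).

Op 1: a = malloc(8) -> a = 0; heap: [0-7 ALLOC][8-36 FREE]
Op 2: a = realloc(a, 16) -> a = 0; heap: [0-15 ALLOC][16-36 FREE]
Op 3: free(a) -> (freed a); heap: [0-36 FREE]
Op 4: b = malloc(3) -> b = 0; heap: [0-2 ALLOC][3-36 FREE]
Op 5: c = malloc(11) -> c = 3; heap: [0-2 ALLOC][3-13 ALLOC][14-36 FREE]
Op 6: d = malloc(4) -> d = 14; heap: [0-2 ALLOC][3-13 ALLOC][14-17 ALLOC][18-36 FREE]
Op 7: free(c) -> (freed c); heap: [0-2 ALLOC][3-13 FREE][14-17 ALLOC][18-36 FREE]
Op 8: e = malloc(7) -> e = 3; heap: [0-2 ALLOC][3-9 ALLOC][10-13 FREE][14-17 ALLOC][18-36 FREE]
Free blocks: [4 19] total_free=23 largest=19 -> 100*(23-19)/23 = 400/23 ≈ 17.391 -> rounds to 17

Answer: 17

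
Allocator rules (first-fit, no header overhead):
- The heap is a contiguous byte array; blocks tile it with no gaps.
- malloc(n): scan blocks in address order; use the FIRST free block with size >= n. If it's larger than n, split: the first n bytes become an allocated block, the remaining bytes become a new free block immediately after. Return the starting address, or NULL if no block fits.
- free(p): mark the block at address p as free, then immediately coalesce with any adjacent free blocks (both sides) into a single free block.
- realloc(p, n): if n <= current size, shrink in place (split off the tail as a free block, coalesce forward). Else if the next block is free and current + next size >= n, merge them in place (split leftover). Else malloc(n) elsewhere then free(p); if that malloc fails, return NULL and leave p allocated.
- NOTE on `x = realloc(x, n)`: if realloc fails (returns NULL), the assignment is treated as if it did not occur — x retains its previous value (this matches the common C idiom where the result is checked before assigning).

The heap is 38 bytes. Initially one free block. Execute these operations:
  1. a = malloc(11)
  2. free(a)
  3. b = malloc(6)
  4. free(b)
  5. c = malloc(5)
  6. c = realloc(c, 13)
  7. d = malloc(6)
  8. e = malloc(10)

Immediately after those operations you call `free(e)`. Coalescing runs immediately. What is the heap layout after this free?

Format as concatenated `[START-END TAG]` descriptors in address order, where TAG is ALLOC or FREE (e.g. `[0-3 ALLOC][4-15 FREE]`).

Answer: [0-12 ALLOC][13-18 ALLOC][19-37 FREE]

Derivation:
Op 1: a = malloc(11) -> a = 0; heap: [0-10 ALLOC][11-37 FREE]
Op 2: free(a) -> (freed a); heap: [0-37 FREE]
Op 3: b = malloc(6) -> b = 0; heap: [0-5 ALLOC][6-37 FREE]
Op 4: free(b) -> (freed b); heap: [0-37 FREE]
Op 5: c = malloc(5) -> c = 0; heap: [0-4 ALLOC][5-37 FREE]
Op 6: c = realloc(c, 13) -> c = 0; heap: [0-12 ALLOC][13-37 FREE]
Op 7: d = malloc(6) -> d = 13; heap: [0-12 ALLOC][13-18 ALLOC][19-37 FREE]
Op 8: e = malloc(10) -> e = 19; heap: [0-12 ALLOC][13-18 ALLOC][19-28 ALLOC][29-37 FREE]
free(e): e = 19 -> block [19-28 ALLOC]; mark free, coalesce with adjacent free neighbors -> [0-12 ALLOC][13-18 ALLOC][19-37 FREE]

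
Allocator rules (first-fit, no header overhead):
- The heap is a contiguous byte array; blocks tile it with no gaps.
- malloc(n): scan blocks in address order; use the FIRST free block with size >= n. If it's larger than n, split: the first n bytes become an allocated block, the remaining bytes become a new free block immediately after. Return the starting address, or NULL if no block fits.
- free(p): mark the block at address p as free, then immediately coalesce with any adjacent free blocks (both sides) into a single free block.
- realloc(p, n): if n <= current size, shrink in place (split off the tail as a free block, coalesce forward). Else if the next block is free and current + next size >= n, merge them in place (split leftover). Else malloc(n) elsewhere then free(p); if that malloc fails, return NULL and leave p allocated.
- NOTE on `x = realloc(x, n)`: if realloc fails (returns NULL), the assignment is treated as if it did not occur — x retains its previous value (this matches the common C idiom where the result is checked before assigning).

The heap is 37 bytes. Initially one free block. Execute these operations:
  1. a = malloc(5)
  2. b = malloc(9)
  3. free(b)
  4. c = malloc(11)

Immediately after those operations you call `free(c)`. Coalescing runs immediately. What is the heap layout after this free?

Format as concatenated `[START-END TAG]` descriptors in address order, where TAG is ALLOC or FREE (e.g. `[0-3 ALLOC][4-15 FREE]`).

Answer: [0-4 ALLOC][5-36 FREE]

Derivation:
Op 1: a = malloc(5) -> a = 0; heap: [0-4 ALLOC][5-36 FREE]
Op 2: b = malloc(9) -> b = 5; heap: [0-4 ALLOC][5-13 ALLOC][14-36 FREE]
Op 3: free(b) -> (freed b); heap: [0-4 ALLOC][5-36 FREE]
Op 4: c = malloc(11) -> c = 5; heap: [0-4 ALLOC][5-15 ALLOC][16-36 FREE]
free(c): c = 5 -> block [5-15 ALLOC]; mark free, coalesce with adjacent free neighbors -> [0-4 ALLOC][5-36 FREE]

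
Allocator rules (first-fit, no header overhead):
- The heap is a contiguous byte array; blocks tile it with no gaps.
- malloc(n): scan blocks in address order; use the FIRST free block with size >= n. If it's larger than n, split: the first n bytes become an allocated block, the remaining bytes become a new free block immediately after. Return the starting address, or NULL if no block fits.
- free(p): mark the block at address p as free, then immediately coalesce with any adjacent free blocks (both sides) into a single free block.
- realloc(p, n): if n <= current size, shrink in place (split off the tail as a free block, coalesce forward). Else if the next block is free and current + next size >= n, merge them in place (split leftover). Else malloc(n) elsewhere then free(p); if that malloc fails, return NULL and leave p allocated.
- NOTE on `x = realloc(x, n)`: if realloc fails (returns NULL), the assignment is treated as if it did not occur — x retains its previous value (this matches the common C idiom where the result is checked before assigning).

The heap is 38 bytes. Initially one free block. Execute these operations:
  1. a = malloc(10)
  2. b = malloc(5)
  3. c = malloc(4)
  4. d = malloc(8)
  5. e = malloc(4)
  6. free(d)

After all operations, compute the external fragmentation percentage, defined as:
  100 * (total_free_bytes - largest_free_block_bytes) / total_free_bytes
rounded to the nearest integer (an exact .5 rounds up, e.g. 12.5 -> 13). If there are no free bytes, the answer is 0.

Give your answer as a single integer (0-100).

Op 1: a = malloc(10) -> a = 0; heap: [0-9 ALLOC][10-37 FREE]
Op 2: b = malloc(5) -> b = 10; heap: [0-9 ALLOC][10-14 ALLOC][15-37 FREE]
Op 3: c = malloc(4) -> c = 15; heap: [0-9 ALLOC][10-14 ALLOC][15-18 ALLOC][19-37 FREE]
Op 4: d = malloc(8) -> d = 19; heap: [0-9 ALLOC][10-14 ALLOC][15-18 ALLOC][19-26 ALLOC][27-37 FREE]
Op 5: e = malloc(4) -> e = 27; heap: [0-9 ALLOC][10-14 ALLOC][15-18 ALLOC][19-26 ALLOC][27-30 ALLOC][31-37 FREE]
Op 6: free(d) -> (freed d); heap: [0-9 ALLOC][10-14 ALLOC][15-18 ALLOC][19-26 FREE][27-30 ALLOC][31-37 FREE]
Free blocks: [8 7] total_free=15 largest=8 -> 100*(15-8)/15 = 700/15 ≈ 46.667 -> rounds to 47

Answer: 47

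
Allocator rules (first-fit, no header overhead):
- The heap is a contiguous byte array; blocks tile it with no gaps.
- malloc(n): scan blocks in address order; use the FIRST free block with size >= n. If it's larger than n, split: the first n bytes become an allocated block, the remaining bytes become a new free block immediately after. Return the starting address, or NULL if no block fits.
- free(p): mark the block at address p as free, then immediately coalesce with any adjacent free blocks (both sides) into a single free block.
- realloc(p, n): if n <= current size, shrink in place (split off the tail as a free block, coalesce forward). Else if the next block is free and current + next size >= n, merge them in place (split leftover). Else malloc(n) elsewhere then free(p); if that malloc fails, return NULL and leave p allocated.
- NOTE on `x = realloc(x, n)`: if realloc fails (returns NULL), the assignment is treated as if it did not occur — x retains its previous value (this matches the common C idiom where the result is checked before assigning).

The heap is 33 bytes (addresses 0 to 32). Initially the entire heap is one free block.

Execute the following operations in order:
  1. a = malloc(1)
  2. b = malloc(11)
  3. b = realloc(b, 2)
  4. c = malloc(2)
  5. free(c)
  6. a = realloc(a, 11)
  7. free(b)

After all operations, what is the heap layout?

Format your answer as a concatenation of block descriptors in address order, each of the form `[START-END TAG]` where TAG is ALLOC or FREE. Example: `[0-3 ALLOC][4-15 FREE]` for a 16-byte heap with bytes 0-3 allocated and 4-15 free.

Op 1: a = malloc(1) -> a = 0; heap: [0-0 ALLOC][1-32 FREE]
Op 2: b = malloc(11) -> b = 1; heap: [0-0 ALLOC][1-11 ALLOC][12-32 FREE]
Op 3: b = realloc(b, 2) -> b = 1; heap: [0-0 ALLOC][1-2 ALLOC][3-32 FREE]
Op 4: c = malloc(2) -> c = 3; heap: [0-0 ALLOC][1-2 ALLOC][3-4 ALLOC][5-32 FREE]
Op 5: free(c) -> (freed c); heap: [0-0 ALLOC][1-2 ALLOC][3-32 FREE]
Op 6: a = realloc(a, 11) -> a = 3; heap: [0-0 FREE][1-2 ALLOC][3-13 ALLOC][14-32 FREE]
Op 7: free(b) -> (freed b); heap: [0-2 FREE][3-13 ALLOC][14-32 FREE]

Answer: [0-2 FREE][3-13 ALLOC][14-32 FREE]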